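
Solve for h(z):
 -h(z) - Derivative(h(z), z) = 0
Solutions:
 h(z) = C1*exp(-z)


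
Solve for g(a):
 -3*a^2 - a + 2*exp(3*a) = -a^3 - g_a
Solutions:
 g(a) = C1 - a^4/4 + a^3 + a^2/2 - 2*exp(3*a)/3


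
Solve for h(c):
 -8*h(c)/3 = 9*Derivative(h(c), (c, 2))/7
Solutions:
 h(c) = C1*sin(2*sqrt(42)*c/9) + C2*cos(2*sqrt(42)*c/9)


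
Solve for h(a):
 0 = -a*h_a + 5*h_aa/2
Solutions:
 h(a) = C1 + C2*erfi(sqrt(5)*a/5)


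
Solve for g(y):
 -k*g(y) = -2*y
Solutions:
 g(y) = 2*y/k


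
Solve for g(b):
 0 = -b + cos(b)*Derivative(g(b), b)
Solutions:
 g(b) = C1 + Integral(b/cos(b), b)


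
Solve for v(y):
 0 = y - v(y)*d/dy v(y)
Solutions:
 v(y) = -sqrt(C1 + y^2)
 v(y) = sqrt(C1 + y^2)


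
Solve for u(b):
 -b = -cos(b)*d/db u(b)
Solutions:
 u(b) = C1 + Integral(b/cos(b), b)


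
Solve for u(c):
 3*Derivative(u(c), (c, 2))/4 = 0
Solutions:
 u(c) = C1 + C2*c


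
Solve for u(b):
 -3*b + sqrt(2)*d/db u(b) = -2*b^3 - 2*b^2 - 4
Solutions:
 u(b) = C1 - sqrt(2)*b^4/4 - sqrt(2)*b^3/3 + 3*sqrt(2)*b^2/4 - 2*sqrt(2)*b


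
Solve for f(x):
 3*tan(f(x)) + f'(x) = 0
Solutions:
 f(x) = pi - asin(C1*exp(-3*x))
 f(x) = asin(C1*exp(-3*x))


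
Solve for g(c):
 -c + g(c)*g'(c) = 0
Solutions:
 g(c) = -sqrt(C1 + c^2)
 g(c) = sqrt(C1 + c^2)


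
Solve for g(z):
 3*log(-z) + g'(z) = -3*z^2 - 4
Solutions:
 g(z) = C1 - z^3 - 3*z*log(-z) - z


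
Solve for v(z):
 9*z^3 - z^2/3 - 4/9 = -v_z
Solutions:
 v(z) = C1 - 9*z^4/4 + z^3/9 + 4*z/9


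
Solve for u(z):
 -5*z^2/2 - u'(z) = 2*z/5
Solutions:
 u(z) = C1 - 5*z^3/6 - z^2/5


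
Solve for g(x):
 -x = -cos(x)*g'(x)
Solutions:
 g(x) = C1 + Integral(x/cos(x), x)


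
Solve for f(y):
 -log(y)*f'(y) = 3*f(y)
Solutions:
 f(y) = C1*exp(-3*li(y))


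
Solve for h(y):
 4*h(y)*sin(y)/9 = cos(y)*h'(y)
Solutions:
 h(y) = C1/cos(y)^(4/9)


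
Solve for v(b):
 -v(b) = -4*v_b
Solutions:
 v(b) = C1*exp(b/4)


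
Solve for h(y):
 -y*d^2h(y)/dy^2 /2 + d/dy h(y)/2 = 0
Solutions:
 h(y) = C1 + C2*y^2


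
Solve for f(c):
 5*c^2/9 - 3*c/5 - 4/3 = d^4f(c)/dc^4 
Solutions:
 f(c) = C1 + C2*c + C3*c^2 + C4*c^3 + c^6/648 - c^5/200 - c^4/18


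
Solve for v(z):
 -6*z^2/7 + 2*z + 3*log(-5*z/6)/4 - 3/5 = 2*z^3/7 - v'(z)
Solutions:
 v(z) = C1 + z^4/14 + 2*z^3/7 - z^2 - 3*z*log(-z)/4 + 3*z*(-5*log(5) + 5*log(6) + 9)/20


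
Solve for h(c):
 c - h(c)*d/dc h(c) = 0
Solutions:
 h(c) = -sqrt(C1 + c^2)
 h(c) = sqrt(C1 + c^2)


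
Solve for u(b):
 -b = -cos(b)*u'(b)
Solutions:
 u(b) = C1 + Integral(b/cos(b), b)


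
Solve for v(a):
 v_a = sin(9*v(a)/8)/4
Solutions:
 -a/4 + 4*log(cos(9*v(a)/8) - 1)/9 - 4*log(cos(9*v(a)/8) + 1)/9 = C1


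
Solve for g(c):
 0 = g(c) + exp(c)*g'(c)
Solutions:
 g(c) = C1*exp(exp(-c))


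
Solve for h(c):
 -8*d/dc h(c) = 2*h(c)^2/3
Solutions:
 h(c) = 12/(C1 + c)


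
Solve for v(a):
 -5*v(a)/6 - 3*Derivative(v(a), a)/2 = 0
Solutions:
 v(a) = C1*exp(-5*a/9)


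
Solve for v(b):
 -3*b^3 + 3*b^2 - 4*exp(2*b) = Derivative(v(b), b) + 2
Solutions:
 v(b) = C1 - 3*b^4/4 + b^3 - 2*b - 2*exp(2*b)


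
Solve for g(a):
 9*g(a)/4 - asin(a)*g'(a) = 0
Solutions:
 g(a) = C1*exp(9*Integral(1/asin(a), a)/4)


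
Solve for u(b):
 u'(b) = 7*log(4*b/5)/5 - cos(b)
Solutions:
 u(b) = C1 + 7*b*log(b)/5 - 7*b*log(5)/5 - 7*b/5 + 14*b*log(2)/5 - sin(b)


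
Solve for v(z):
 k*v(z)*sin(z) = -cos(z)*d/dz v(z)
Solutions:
 v(z) = C1*exp(k*log(cos(z)))


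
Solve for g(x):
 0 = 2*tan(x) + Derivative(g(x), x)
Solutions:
 g(x) = C1 + 2*log(cos(x))


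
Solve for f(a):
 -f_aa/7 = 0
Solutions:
 f(a) = C1 + C2*a


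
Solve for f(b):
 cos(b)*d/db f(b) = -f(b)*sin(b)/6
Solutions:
 f(b) = C1*cos(b)^(1/6)


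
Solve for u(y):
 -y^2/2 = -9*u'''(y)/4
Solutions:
 u(y) = C1 + C2*y + C3*y^2 + y^5/270


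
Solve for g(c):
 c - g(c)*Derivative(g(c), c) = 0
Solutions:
 g(c) = -sqrt(C1 + c^2)
 g(c) = sqrt(C1 + c^2)


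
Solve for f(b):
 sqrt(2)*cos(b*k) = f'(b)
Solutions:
 f(b) = C1 + sqrt(2)*sin(b*k)/k


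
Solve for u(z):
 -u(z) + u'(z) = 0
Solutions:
 u(z) = C1*exp(z)


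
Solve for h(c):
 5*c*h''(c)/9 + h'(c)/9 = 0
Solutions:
 h(c) = C1 + C2*c^(4/5)


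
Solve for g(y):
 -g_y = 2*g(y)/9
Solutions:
 g(y) = C1*exp(-2*y/9)


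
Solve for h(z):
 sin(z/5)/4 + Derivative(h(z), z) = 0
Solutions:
 h(z) = C1 + 5*cos(z/5)/4


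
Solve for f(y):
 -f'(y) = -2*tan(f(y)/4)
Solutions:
 f(y) = -4*asin(C1*exp(y/2)) + 4*pi
 f(y) = 4*asin(C1*exp(y/2))


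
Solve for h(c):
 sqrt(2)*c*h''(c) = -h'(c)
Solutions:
 h(c) = C1 + C2*c^(1 - sqrt(2)/2)


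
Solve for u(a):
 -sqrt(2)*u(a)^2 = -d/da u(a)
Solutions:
 u(a) = -1/(C1 + sqrt(2)*a)


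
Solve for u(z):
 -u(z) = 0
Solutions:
 u(z) = 0


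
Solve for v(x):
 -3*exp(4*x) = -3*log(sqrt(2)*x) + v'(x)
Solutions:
 v(x) = C1 + 3*x*log(x) + x*(-3 + 3*log(2)/2) - 3*exp(4*x)/4


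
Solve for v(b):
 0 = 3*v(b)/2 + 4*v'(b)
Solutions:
 v(b) = C1*exp(-3*b/8)


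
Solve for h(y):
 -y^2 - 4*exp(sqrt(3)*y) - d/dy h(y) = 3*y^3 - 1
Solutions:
 h(y) = C1 - 3*y^4/4 - y^3/3 + y - 4*sqrt(3)*exp(sqrt(3)*y)/3


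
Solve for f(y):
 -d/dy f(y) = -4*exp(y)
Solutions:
 f(y) = C1 + 4*exp(y)


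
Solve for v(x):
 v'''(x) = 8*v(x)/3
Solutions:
 v(x) = C3*exp(2*3^(2/3)*x/3) + (C1*sin(3^(1/6)*x) + C2*cos(3^(1/6)*x))*exp(-3^(2/3)*x/3)


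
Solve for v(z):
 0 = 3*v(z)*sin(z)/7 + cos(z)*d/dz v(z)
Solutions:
 v(z) = C1*cos(z)^(3/7)


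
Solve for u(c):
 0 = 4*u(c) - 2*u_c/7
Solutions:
 u(c) = C1*exp(14*c)


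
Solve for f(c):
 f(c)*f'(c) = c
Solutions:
 f(c) = -sqrt(C1 + c^2)
 f(c) = sqrt(C1 + c^2)


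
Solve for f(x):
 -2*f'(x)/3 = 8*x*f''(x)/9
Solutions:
 f(x) = C1 + C2*x^(1/4)


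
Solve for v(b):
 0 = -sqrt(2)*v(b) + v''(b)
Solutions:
 v(b) = C1*exp(-2^(1/4)*b) + C2*exp(2^(1/4)*b)


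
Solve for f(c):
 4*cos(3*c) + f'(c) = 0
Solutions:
 f(c) = C1 - 4*sin(3*c)/3


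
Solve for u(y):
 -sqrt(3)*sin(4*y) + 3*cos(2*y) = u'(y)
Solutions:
 u(y) = C1 + 3*sin(2*y)/2 + sqrt(3)*cos(4*y)/4


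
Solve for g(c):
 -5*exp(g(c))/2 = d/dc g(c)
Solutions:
 g(c) = log(1/(C1 + 5*c)) + log(2)


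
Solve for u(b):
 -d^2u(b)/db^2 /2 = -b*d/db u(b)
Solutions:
 u(b) = C1 + C2*erfi(b)


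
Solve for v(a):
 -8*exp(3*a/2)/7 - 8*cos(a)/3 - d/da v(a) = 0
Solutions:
 v(a) = C1 - 16*exp(3*a/2)/21 - 8*sin(a)/3


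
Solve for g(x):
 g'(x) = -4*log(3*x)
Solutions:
 g(x) = C1 - 4*x*log(x) - x*log(81) + 4*x


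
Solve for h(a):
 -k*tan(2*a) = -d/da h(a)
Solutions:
 h(a) = C1 - k*log(cos(2*a))/2


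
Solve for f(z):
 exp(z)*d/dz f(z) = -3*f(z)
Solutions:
 f(z) = C1*exp(3*exp(-z))


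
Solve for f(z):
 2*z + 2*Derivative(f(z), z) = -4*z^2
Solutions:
 f(z) = C1 - 2*z^3/3 - z^2/2


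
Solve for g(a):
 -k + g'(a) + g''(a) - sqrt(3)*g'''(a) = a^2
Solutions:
 g(a) = C1 + C2*exp(sqrt(3)*a*(1 - sqrt(1 + 4*sqrt(3)))/6) + C3*exp(sqrt(3)*a*(1 + sqrt(1 + 4*sqrt(3)))/6) + a^3/3 - a^2 + a*k + 2*a + 2*sqrt(3)*a


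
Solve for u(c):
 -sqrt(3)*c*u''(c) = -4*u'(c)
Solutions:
 u(c) = C1 + C2*c^(1 + 4*sqrt(3)/3)


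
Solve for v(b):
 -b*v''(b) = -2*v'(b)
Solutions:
 v(b) = C1 + C2*b^3


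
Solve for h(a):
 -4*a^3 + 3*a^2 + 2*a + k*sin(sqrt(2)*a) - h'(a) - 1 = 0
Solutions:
 h(a) = C1 - a^4 + a^3 + a^2 - a - sqrt(2)*k*cos(sqrt(2)*a)/2


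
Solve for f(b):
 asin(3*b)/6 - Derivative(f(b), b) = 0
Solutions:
 f(b) = C1 + b*asin(3*b)/6 + sqrt(1 - 9*b^2)/18


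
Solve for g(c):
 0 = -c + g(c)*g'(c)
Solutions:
 g(c) = -sqrt(C1 + c^2)
 g(c) = sqrt(C1 + c^2)


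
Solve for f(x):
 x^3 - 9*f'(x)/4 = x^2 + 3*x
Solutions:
 f(x) = C1 + x^4/9 - 4*x^3/27 - 2*x^2/3


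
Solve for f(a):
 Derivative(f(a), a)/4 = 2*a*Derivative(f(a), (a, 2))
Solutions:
 f(a) = C1 + C2*a^(9/8)


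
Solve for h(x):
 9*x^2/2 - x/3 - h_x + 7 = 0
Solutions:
 h(x) = C1 + 3*x^3/2 - x^2/6 + 7*x


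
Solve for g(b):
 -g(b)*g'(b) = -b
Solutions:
 g(b) = -sqrt(C1 + b^2)
 g(b) = sqrt(C1 + b^2)


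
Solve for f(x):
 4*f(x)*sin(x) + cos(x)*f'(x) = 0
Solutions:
 f(x) = C1*cos(x)^4


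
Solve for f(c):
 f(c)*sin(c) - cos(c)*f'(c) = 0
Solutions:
 f(c) = C1/cos(c)


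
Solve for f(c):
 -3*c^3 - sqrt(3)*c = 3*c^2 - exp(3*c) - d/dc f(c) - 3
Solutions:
 f(c) = C1 + 3*c^4/4 + c^3 + sqrt(3)*c^2/2 - 3*c - exp(3*c)/3


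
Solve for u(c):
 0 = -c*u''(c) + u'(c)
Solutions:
 u(c) = C1 + C2*c^2


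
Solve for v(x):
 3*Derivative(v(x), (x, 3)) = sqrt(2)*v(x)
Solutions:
 v(x) = C3*exp(2^(1/6)*3^(2/3)*x/3) + (C1*sin(6^(1/6)*x/2) + C2*cos(6^(1/6)*x/2))*exp(-2^(1/6)*3^(2/3)*x/6)


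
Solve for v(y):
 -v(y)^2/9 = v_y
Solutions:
 v(y) = 9/(C1 + y)


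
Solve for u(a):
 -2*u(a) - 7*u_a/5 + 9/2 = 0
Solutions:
 u(a) = C1*exp(-10*a/7) + 9/4


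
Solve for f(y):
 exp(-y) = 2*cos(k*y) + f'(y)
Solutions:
 f(y) = C1 - exp(-y) - 2*sin(k*y)/k


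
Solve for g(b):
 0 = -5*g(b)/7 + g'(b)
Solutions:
 g(b) = C1*exp(5*b/7)


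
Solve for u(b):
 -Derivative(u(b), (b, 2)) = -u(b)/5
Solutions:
 u(b) = C1*exp(-sqrt(5)*b/5) + C2*exp(sqrt(5)*b/5)


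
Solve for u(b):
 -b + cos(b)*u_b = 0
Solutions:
 u(b) = C1 + Integral(b/cos(b), b)


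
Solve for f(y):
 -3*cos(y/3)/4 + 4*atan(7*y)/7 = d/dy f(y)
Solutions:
 f(y) = C1 + 4*y*atan(7*y)/7 - 2*log(49*y^2 + 1)/49 - 9*sin(y/3)/4


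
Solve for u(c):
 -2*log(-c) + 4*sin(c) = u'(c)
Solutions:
 u(c) = C1 - 2*c*log(-c) + 2*c - 4*cos(c)


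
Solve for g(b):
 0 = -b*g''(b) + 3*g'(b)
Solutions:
 g(b) = C1 + C2*b^4


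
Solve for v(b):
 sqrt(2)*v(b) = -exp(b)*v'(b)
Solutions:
 v(b) = C1*exp(sqrt(2)*exp(-b))


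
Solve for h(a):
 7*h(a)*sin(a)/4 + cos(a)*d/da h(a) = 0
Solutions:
 h(a) = C1*cos(a)^(7/4)


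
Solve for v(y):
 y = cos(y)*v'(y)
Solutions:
 v(y) = C1 + Integral(y/cos(y), y)


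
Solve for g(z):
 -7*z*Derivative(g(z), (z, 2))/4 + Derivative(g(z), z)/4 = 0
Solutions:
 g(z) = C1 + C2*z^(8/7)


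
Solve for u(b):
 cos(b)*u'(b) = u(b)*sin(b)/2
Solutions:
 u(b) = C1/sqrt(cos(b))


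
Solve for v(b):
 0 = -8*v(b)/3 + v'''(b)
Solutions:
 v(b) = C3*exp(2*3^(2/3)*b/3) + (C1*sin(3^(1/6)*b) + C2*cos(3^(1/6)*b))*exp(-3^(2/3)*b/3)


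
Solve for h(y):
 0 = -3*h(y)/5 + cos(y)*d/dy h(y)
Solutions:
 h(y) = C1*(sin(y) + 1)^(3/10)/(sin(y) - 1)^(3/10)


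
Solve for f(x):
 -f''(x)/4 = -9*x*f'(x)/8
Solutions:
 f(x) = C1 + C2*erfi(3*x/2)


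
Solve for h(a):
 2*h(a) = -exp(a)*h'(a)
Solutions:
 h(a) = C1*exp(2*exp(-a))


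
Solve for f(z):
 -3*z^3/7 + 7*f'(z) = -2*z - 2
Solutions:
 f(z) = C1 + 3*z^4/196 - z^2/7 - 2*z/7


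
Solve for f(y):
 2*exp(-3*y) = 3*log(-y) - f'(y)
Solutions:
 f(y) = C1 + 3*y*log(-y) - 3*y + 2*exp(-3*y)/3


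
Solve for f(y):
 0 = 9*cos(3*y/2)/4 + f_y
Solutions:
 f(y) = C1 - 3*sin(3*y/2)/2


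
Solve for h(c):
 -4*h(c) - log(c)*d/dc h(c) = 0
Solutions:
 h(c) = C1*exp(-4*li(c))


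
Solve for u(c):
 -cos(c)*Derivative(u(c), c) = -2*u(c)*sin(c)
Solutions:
 u(c) = C1/cos(c)^2


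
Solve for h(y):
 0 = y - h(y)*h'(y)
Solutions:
 h(y) = -sqrt(C1 + y^2)
 h(y) = sqrt(C1 + y^2)


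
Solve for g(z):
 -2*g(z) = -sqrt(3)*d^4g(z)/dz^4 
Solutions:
 g(z) = C1*exp(-2^(1/4)*3^(7/8)*z/3) + C2*exp(2^(1/4)*3^(7/8)*z/3) + C3*sin(2^(1/4)*3^(7/8)*z/3) + C4*cos(2^(1/4)*3^(7/8)*z/3)


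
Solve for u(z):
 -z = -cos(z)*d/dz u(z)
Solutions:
 u(z) = C1 + Integral(z/cos(z), z)


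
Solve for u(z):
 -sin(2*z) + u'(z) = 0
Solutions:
 u(z) = C1 - cos(2*z)/2


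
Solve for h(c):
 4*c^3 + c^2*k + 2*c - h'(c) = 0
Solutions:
 h(c) = C1 + c^4 + c^3*k/3 + c^2


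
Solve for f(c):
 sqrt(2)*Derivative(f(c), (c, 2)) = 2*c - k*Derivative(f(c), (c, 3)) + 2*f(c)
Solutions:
 f(c) = C1*exp(-c*((sqrt(((-27 + 2*sqrt(2)/k^2)^2 - 8/k^4)/k^2) - 27/k + 2*sqrt(2)/k^3)^(1/3) + sqrt(2)/k + 2/(k^2*(sqrt(((-27 + 2*sqrt(2)/k^2)^2 - 8/k^4)/k^2) - 27/k + 2*sqrt(2)/k^3)^(1/3)))/3) + C2*exp(c*((sqrt(((-27 + 2*sqrt(2)/k^2)^2 - 8/k^4)/k^2) - 27/k + 2*sqrt(2)/k^3)^(1/3) - sqrt(3)*I*(sqrt(((-27 + 2*sqrt(2)/k^2)^2 - 8/k^4)/k^2) - 27/k + 2*sqrt(2)/k^3)^(1/3) - 2*sqrt(2)/k - 8/(k^2*(-1 + sqrt(3)*I)*(sqrt(((-27 + 2*sqrt(2)/k^2)^2 - 8/k^4)/k^2) - 27/k + 2*sqrt(2)/k^3)^(1/3)))/6) + C3*exp(c*((sqrt(((-27 + 2*sqrt(2)/k^2)^2 - 8/k^4)/k^2) - 27/k + 2*sqrt(2)/k^3)^(1/3) + sqrt(3)*I*(sqrt(((-27 + 2*sqrt(2)/k^2)^2 - 8/k^4)/k^2) - 27/k + 2*sqrt(2)/k^3)^(1/3) - 2*sqrt(2)/k + 8/(k^2*(1 + sqrt(3)*I)*(sqrt(((-27 + 2*sqrt(2)/k^2)^2 - 8/k^4)/k^2) - 27/k + 2*sqrt(2)/k^3)^(1/3)))/6) - c


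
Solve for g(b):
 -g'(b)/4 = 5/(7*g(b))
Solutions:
 g(b) = -sqrt(C1 - 280*b)/7
 g(b) = sqrt(C1 - 280*b)/7


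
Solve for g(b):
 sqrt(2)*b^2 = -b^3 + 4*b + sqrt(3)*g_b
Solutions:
 g(b) = C1 + sqrt(3)*b^4/12 + sqrt(6)*b^3/9 - 2*sqrt(3)*b^2/3


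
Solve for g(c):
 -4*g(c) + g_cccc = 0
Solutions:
 g(c) = C1*exp(-sqrt(2)*c) + C2*exp(sqrt(2)*c) + C3*sin(sqrt(2)*c) + C4*cos(sqrt(2)*c)


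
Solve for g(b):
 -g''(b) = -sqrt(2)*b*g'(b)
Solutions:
 g(b) = C1 + C2*erfi(2^(3/4)*b/2)


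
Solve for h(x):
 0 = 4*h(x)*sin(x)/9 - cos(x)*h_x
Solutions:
 h(x) = C1/cos(x)^(4/9)


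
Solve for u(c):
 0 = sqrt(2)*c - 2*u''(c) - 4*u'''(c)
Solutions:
 u(c) = C1 + C2*c + C3*exp(-c/2) + sqrt(2)*c^3/12 - sqrt(2)*c^2/2


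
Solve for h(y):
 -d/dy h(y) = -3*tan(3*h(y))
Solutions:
 h(y) = -asin(C1*exp(9*y))/3 + pi/3
 h(y) = asin(C1*exp(9*y))/3


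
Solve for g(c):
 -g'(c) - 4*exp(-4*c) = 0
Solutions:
 g(c) = C1 + exp(-4*c)


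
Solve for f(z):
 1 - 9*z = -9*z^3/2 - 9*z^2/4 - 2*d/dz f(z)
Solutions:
 f(z) = C1 - 9*z^4/16 - 3*z^3/8 + 9*z^2/4 - z/2


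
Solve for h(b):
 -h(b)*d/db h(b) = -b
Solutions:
 h(b) = -sqrt(C1 + b^2)
 h(b) = sqrt(C1 + b^2)


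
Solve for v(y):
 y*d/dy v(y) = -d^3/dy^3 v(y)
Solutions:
 v(y) = C1 + Integral(C2*airyai(-y) + C3*airybi(-y), y)


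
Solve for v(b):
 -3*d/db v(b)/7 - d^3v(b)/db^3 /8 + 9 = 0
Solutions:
 v(b) = C1 + C2*sin(2*sqrt(42)*b/7) + C3*cos(2*sqrt(42)*b/7) + 21*b


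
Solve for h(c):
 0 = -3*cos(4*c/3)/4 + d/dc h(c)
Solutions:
 h(c) = C1 + 9*sin(4*c/3)/16


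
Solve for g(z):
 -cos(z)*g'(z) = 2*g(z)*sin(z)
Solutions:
 g(z) = C1*cos(z)^2


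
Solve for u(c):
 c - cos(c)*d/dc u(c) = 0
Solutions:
 u(c) = C1 + Integral(c/cos(c), c)


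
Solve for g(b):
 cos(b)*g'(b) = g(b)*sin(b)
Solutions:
 g(b) = C1/cos(b)


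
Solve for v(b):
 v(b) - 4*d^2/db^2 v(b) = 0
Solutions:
 v(b) = C1*exp(-b/2) + C2*exp(b/2)


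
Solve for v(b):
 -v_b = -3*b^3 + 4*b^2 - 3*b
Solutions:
 v(b) = C1 + 3*b^4/4 - 4*b^3/3 + 3*b^2/2


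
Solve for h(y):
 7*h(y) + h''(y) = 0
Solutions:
 h(y) = C1*sin(sqrt(7)*y) + C2*cos(sqrt(7)*y)


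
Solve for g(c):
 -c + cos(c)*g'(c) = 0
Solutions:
 g(c) = C1 + Integral(c/cos(c), c)


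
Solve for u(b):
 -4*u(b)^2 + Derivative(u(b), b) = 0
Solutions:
 u(b) = -1/(C1 + 4*b)


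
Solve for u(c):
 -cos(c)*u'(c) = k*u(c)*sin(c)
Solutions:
 u(c) = C1*exp(k*log(cos(c)))


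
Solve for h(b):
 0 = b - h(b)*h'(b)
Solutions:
 h(b) = -sqrt(C1 + b^2)
 h(b) = sqrt(C1 + b^2)


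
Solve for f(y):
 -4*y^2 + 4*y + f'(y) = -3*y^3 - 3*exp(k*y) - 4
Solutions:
 f(y) = C1 - 3*y^4/4 + 4*y^3/3 - 2*y^2 - 4*y - 3*exp(k*y)/k


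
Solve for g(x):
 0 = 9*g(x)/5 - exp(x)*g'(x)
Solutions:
 g(x) = C1*exp(-9*exp(-x)/5)


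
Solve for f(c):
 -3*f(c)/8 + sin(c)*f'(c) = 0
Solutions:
 f(c) = C1*(cos(c) - 1)^(3/16)/(cos(c) + 1)^(3/16)


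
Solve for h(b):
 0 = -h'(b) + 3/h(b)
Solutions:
 h(b) = -sqrt(C1 + 6*b)
 h(b) = sqrt(C1 + 6*b)


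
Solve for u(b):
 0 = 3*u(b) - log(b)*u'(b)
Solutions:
 u(b) = C1*exp(3*li(b))


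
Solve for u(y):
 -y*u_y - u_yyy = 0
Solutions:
 u(y) = C1 + Integral(C2*airyai(-y) + C3*airybi(-y), y)


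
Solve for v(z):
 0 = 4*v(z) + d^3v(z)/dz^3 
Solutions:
 v(z) = C3*exp(-2^(2/3)*z) + (C1*sin(2^(2/3)*sqrt(3)*z/2) + C2*cos(2^(2/3)*sqrt(3)*z/2))*exp(2^(2/3)*z/2)


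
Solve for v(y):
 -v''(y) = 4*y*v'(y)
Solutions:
 v(y) = C1 + C2*erf(sqrt(2)*y)


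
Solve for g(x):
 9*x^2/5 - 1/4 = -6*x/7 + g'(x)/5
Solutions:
 g(x) = C1 + 3*x^3 + 15*x^2/7 - 5*x/4


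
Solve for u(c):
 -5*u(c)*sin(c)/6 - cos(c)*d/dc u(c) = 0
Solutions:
 u(c) = C1*cos(c)^(5/6)


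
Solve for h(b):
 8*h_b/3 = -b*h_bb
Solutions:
 h(b) = C1 + C2/b^(5/3)


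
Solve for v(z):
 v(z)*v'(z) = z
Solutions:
 v(z) = -sqrt(C1 + z^2)
 v(z) = sqrt(C1 + z^2)


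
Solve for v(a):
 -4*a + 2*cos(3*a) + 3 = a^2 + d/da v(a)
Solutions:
 v(a) = C1 - a^3/3 - 2*a^2 + 3*a + 2*sin(3*a)/3


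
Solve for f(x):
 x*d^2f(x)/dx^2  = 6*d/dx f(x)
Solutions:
 f(x) = C1 + C2*x^7


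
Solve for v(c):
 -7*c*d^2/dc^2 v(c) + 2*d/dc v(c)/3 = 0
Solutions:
 v(c) = C1 + C2*c^(23/21)


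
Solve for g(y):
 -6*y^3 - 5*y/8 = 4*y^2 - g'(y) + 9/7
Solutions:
 g(y) = C1 + 3*y^4/2 + 4*y^3/3 + 5*y^2/16 + 9*y/7


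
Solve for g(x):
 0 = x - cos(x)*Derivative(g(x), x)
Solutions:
 g(x) = C1 + Integral(x/cos(x), x)


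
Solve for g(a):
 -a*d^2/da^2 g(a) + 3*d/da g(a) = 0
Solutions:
 g(a) = C1 + C2*a^4


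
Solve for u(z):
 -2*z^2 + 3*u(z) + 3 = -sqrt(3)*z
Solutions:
 u(z) = 2*z^2/3 - sqrt(3)*z/3 - 1


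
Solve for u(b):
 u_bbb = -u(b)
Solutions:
 u(b) = C3*exp(-b) + (C1*sin(sqrt(3)*b/2) + C2*cos(sqrt(3)*b/2))*exp(b/2)


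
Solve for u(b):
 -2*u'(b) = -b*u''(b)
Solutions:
 u(b) = C1 + C2*b^3


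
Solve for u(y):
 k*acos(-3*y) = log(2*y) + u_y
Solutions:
 u(y) = C1 + k*(y*acos(-3*y) + sqrt(1 - 9*y^2)/3) - y*log(y) - y*log(2) + y


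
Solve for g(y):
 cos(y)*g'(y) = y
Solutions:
 g(y) = C1 + Integral(y/cos(y), y)


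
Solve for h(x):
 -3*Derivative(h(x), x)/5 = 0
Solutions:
 h(x) = C1


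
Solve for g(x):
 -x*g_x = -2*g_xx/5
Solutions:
 g(x) = C1 + C2*erfi(sqrt(5)*x/2)


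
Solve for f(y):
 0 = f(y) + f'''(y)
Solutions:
 f(y) = C3*exp(-y) + (C1*sin(sqrt(3)*y/2) + C2*cos(sqrt(3)*y/2))*exp(y/2)


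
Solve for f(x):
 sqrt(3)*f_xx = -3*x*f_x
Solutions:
 f(x) = C1 + C2*erf(sqrt(2)*3^(1/4)*x/2)


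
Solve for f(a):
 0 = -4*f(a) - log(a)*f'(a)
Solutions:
 f(a) = C1*exp(-4*li(a))


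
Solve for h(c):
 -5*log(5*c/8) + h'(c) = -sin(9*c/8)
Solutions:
 h(c) = C1 + 5*c*log(c) - 15*c*log(2) - 5*c + 5*c*log(5) + 8*cos(9*c/8)/9


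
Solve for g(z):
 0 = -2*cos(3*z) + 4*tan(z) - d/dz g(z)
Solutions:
 g(z) = C1 - 4*log(cos(z)) - 2*sin(3*z)/3


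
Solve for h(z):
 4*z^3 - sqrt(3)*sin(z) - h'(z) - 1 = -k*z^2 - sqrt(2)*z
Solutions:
 h(z) = C1 + k*z^3/3 + z^4 + sqrt(2)*z^2/2 - z + sqrt(3)*cos(z)


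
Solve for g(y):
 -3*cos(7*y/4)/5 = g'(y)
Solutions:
 g(y) = C1 - 12*sin(7*y/4)/35


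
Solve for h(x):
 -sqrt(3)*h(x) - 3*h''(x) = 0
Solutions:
 h(x) = C1*sin(3^(3/4)*x/3) + C2*cos(3^(3/4)*x/3)


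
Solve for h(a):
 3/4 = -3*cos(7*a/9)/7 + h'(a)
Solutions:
 h(a) = C1 + 3*a/4 + 27*sin(7*a/9)/49


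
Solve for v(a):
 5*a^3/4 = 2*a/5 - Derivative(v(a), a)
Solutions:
 v(a) = C1 - 5*a^4/16 + a^2/5


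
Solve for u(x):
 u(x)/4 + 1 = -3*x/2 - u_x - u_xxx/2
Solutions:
 u(x) = C1*exp(-6^(1/3)*x*(-(9 + sqrt(465))^(1/3) + 4*6^(1/3)/(9 + sqrt(465))^(1/3))/12)*sin(2^(1/3)*3^(1/6)*x*(2^(1/3)/(9 + sqrt(465))^(1/3) + 3^(2/3)*(9 + sqrt(465))^(1/3)/12)) + C2*exp(-6^(1/3)*x*(-(9 + sqrt(465))^(1/3) + 4*6^(1/3)/(9 + sqrt(465))^(1/3))/12)*cos(2^(1/3)*3^(1/6)*x*(2^(1/3)/(9 + sqrt(465))^(1/3) + 3^(2/3)*(9 + sqrt(465))^(1/3)/12)) + C3*exp(6^(1/3)*x*(-(9 + sqrt(465))^(1/3) + 4*6^(1/3)/(9 + sqrt(465))^(1/3))/6) - 6*x + 20


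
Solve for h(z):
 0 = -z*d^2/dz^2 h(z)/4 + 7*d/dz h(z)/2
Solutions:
 h(z) = C1 + C2*z^15


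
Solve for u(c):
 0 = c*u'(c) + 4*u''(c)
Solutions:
 u(c) = C1 + C2*erf(sqrt(2)*c/4)


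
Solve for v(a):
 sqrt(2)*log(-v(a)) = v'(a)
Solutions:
 -li(-v(a)) = C1 + sqrt(2)*a


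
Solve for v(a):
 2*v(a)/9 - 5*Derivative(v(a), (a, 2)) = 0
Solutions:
 v(a) = C1*exp(-sqrt(10)*a/15) + C2*exp(sqrt(10)*a/15)


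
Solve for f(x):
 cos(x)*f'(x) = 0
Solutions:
 f(x) = C1


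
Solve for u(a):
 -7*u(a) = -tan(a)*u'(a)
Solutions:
 u(a) = C1*sin(a)^7


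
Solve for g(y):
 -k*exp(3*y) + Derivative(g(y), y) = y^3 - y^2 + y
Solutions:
 g(y) = C1 + k*exp(3*y)/3 + y^4/4 - y^3/3 + y^2/2


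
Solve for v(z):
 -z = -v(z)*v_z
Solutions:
 v(z) = -sqrt(C1 + z^2)
 v(z) = sqrt(C1 + z^2)


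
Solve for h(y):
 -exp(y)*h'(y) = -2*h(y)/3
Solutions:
 h(y) = C1*exp(-2*exp(-y)/3)


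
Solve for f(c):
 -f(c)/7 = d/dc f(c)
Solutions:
 f(c) = C1*exp(-c/7)


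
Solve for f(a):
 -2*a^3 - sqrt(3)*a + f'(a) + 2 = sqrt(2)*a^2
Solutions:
 f(a) = C1 + a^4/2 + sqrt(2)*a^3/3 + sqrt(3)*a^2/2 - 2*a


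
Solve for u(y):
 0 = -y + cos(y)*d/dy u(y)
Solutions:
 u(y) = C1 + Integral(y/cos(y), y)


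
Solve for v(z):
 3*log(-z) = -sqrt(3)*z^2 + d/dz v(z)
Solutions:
 v(z) = C1 + sqrt(3)*z^3/3 + 3*z*log(-z) - 3*z


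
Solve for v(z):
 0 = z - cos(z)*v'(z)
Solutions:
 v(z) = C1 + Integral(z/cos(z), z)


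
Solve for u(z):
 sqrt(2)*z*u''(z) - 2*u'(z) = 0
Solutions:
 u(z) = C1 + C2*z^(1 + sqrt(2))


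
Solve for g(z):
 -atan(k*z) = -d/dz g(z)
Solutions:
 g(z) = C1 + Piecewise((z*atan(k*z) - log(k^2*z^2 + 1)/(2*k), Ne(k, 0)), (0, True))


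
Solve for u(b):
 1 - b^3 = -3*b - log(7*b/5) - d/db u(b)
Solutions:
 u(b) = C1 + b^4/4 - 3*b^2/2 - b*log(b) + b*log(5/7)


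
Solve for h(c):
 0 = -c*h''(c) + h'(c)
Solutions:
 h(c) = C1 + C2*c^2


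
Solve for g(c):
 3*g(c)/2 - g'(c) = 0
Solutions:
 g(c) = C1*exp(3*c/2)


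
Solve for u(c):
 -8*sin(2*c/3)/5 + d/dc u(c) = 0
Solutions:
 u(c) = C1 - 12*cos(2*c/3)/5


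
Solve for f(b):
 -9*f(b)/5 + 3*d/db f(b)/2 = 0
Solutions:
 f(b) = C1*exp(6*b/5)


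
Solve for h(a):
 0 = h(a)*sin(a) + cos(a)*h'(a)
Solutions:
 h(a) = C1*cos(a)


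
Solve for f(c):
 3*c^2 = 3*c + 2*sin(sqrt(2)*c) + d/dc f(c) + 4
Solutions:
 f(c) = C1 + c^3 - 3*c^2/2 - 4*c + sqrt(2)*cos(sqrt(2)*c)


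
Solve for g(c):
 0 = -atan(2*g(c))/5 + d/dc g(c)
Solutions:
 Integral(1/atan(2*_y), (_y, g(c))) = C1 + c/5


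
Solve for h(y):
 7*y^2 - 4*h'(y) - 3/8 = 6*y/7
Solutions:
 h(y) = C1 + 7*y^3/12 - 3*y^2/28 - 3*y/32


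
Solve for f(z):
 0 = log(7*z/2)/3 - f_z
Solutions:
 f(z) = C1 + z*log(z)/3 - z/3 - z*log(2)/3 + z*log(7)/3


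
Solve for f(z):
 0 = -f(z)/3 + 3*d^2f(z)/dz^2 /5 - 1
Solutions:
 f(z) = C1*exp(-sqrt(5)*z/3) + C2*exp(sqrt(5)*z/3) - 3


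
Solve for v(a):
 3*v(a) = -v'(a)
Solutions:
 v(a) = C1*exp(-3*a)


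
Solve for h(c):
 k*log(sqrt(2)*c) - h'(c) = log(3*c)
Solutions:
 h(c) = C1 + c*k*log(c) - c*k + c*k*log(2)/2 - c*log(c) - c*log(3) + c


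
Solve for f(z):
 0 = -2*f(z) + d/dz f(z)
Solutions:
 f(z) = C1*exp(2*z)


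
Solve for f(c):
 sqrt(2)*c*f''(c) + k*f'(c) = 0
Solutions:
 f(c) = C1 + c^(-sqrt(2)*re(k)/2 + 1)*(C2*sin(sqrt(2)*log(c)*Abs(im(k))/2) + C3*cos(sqrt(2)*log(c)*im(k)/2))


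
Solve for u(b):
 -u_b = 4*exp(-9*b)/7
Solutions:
 u(b) = C1 + 4*exp(-9*b)/63


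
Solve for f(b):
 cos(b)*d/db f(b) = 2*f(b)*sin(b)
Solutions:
 f(b) = C1/cos(b)^2


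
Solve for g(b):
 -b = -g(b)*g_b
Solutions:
 g(b) = -sqrt(C1 + b^2)
 g(b) = sqrt(C1 + b^2)


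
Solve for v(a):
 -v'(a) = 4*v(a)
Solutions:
 v(a) = C1*exp(-4*a)


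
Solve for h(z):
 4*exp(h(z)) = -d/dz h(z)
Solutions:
 h(z) = log(1/(C1 + 4*z))


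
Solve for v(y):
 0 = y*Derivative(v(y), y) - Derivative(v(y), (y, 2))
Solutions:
 v(y) = C1 + C2*erfi(sqrt(2)*y/2)


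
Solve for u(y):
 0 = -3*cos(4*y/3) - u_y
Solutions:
 u(y) = C1 - 9*sin(4*y/3)/4


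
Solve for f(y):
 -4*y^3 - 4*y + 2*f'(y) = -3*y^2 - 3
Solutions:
 f(y) = C1 + y^4/2 - y^3/2 + y^2 - 3*y/2


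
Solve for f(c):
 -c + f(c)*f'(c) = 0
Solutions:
 f(c) = -sqrt(C1 + c^2)
 f(c) = sqrt(C1 + c^2)


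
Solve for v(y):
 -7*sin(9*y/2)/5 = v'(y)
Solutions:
 v(y) = C1 + 14*cos(9*y/2)/45


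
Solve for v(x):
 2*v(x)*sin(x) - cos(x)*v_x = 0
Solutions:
 v(x) = C1/cos(x)^2


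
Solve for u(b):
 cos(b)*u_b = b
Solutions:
 u(b) = C1 + Integral(b/cos(b), b)


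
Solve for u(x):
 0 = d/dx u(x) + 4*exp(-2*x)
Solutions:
 u(x) = C1 + 2*exp(-2*x)


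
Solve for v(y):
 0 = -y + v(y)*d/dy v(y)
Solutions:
 v(y) = -sqrt(C1 + y^2)
 v(y) = sqrt(C1 + y^2)


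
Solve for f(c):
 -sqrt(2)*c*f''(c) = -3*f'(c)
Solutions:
 f(c) = C1 + C2*c^(1 + 3*sqrt(2)/2)


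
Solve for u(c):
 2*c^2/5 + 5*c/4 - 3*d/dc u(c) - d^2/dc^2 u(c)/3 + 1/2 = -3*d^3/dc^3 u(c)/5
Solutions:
 u(c) = C1 + C2*exp(c*(5 - sqrt(1645))/18) + C3*exp(c*(5 + sqrt(1645))/18) + 2*c^3/45 + 209*c^2/1080 + 4301*c/24300


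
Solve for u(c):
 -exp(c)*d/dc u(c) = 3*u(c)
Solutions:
 u(c) = C1*exp(3*exp(-c))


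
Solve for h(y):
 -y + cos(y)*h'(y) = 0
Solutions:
 h(y) = C1 + Integral(y/cos(y), y)


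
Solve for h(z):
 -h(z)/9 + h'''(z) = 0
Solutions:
 h(z) = C3*exp(3^(1/3)*z/3) + (C1*sin(3^(5/6)*z/6) + C2*cos(3^(5/6)*z/6))*exp(-3^(1/3)*z/6)


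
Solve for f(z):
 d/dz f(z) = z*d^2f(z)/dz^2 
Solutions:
 f(z) = C1 + C2*z^2


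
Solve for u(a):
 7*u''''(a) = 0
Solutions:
 u(a) = C1 + C2*a + C3*a^2 + C4*a^3


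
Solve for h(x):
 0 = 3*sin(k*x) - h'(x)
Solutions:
 h(x) = C1 - 3*cos(k*x)/k


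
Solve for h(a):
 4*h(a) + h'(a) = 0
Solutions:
 h(a) = C1*exp(-4*a)


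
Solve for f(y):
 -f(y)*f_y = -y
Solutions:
 f(y) = -sqrt(C1 + y^2)
 f(y) = sqrt(C1 + y^2)


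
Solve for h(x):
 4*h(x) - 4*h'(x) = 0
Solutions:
 h(x) = C1*exp(x)


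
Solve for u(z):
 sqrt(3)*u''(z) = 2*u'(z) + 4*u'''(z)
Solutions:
 u(z) = C1 + (C2*sin(sqrt(29)*z/8) + C3*cos(sqrt(29)*z/8))*exp(sqrt(3)*z/8)


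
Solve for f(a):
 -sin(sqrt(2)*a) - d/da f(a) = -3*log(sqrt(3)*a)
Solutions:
 f(a) = C1 + 3*a*log(a) - 3*a + 3*a*log(3)/2 + sqrt(2)*cos(sqrt(2)*a)/2


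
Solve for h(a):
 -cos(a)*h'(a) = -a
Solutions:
 h(a) = C1 + Integral(a/cos(a), a)


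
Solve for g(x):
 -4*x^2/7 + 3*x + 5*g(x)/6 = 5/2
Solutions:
 g(x) = 24*x^2/35 - 18*x/5 + 3


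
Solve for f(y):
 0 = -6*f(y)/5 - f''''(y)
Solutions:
 f(y) = (C1*sin(10^(3/4)*3^(1/4)*y/10) + C2*cos(10^(3/4)*3^(1/4)*y/10))*exp(-10^(3/4)*3^(1/4)*y/10) + (C3*sin(10^(3/4)*3^(1/4)*y/10) + C4*cos(10^(3/4)*3^(1/4)*y/10))*exp(10^(3/4)*3^(1/4)*y/10)


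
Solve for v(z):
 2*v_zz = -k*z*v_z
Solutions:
 v(z) = Piecewise((-sqrt(pi)*C1*erf(sqrt(k)*z/2)/sqrt(k) - C2, (k > 0) | (k < 0)), (-C1*z - C2, True))


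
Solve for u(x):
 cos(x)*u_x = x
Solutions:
 u(x) = C1 + Integral(x/cos(x), x)


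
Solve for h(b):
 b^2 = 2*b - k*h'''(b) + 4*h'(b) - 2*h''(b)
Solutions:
 h(b) = C1 + C2*exp(b*(sqrt(4*k + 1) - 1)/k) + C3*exp(-b*(sqrt(4*k + 1) + 1)/k) + b^3/12 - b^2/8 + b*k/8 - b/8


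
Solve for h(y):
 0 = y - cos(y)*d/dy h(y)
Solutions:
 h(y) = C1 + Integral(y/cos(y), y)


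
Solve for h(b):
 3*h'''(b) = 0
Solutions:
 h(b) = C1 + C2*b + C3*b^2


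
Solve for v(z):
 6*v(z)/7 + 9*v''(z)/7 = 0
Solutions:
 v(z) = C1*sin(sqrt(6)*z/3) + C2*cos(sqrt(6)*z/3)


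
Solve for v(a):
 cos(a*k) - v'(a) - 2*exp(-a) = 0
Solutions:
 v(a) = C1 + 2*exp(-a) + sin(a*k)/k


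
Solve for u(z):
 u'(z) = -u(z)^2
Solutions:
 u(z) = 1/(C1 + z)


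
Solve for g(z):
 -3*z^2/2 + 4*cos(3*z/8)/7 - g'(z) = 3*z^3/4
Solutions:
 g(z) = C1 - 3*z^4/16 - z^3/2 + 32*sin(3*z/8)/21


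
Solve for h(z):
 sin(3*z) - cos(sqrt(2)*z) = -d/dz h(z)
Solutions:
 h(z) = C1 + sqrt(2)*sin(sqrt(2)*z)/2 + cos(3*z)/3


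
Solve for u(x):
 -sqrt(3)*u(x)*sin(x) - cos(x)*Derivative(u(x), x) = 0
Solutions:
 u(x) = C1*cos(x)^(sqrt(3))


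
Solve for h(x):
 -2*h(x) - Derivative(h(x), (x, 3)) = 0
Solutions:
 h(x) = C3*exp(-2^(1/3)*x) + (C1*sin(2^(1/3)*sqrt(3)*x/2) + C2*cos(2^(1/3)*sqrt(3)*x/2))*exp(2^(1/3)*x/2)


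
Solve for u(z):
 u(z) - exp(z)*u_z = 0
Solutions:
 u(z) = C1*exp(-exp(-z))


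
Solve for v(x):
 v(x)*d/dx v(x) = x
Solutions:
 v(x) = -sqrt(C1 + x^2)
 v(x) = sqrt(C1 + x^2)


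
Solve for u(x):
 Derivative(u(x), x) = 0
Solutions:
 u(x) = C1


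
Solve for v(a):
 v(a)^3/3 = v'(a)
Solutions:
 v(a) = -sqrt(6)*sqrt(-1/(C1 + a))/2
 v(a) = sqrt(6)*sqrt(-1/(C1 + a))/2


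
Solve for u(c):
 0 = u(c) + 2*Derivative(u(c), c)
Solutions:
 u(c) = C1*exp(-c/2)


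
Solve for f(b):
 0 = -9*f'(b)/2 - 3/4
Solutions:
 f(b) = C1 - b/6


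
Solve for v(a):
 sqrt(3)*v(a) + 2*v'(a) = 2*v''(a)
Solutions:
 v(a) = C1*exp(a*(1 - sqrt(1 + 2*sqrt(3)))/2) + C2*exp(a*(1 + sqrt(1 + 2*sqrt(3)))/2)


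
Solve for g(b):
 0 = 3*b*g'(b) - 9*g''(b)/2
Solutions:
 g(b) = C1 + C2*erfi(sqrt(3)*b/3)


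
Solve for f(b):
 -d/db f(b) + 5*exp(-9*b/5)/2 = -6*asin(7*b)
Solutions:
 f(b) = C1 + 6*b*asin(7*b) + 6*sqrt(1 - 49*b^2)/7 - 25*exp(-9*b/5)/18


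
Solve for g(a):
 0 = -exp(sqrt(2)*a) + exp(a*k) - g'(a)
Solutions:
 g(a) = C1 - sqrt(2)*exp(sqrt(2)*a)/2 + exp(a*k)/k


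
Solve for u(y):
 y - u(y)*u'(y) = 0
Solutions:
 u(y) = -sqrt(C1 + y^2)
 u(y) = sqrt(C1 + y^2)


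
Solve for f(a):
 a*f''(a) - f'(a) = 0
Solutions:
 f(a) = C1 + C2*a^2


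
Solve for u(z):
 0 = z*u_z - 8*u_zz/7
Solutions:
 u(z) = C1 + C2*erfi(sqrt(7)*z/4)


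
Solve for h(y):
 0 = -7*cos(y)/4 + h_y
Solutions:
 h(y) = C1 + 7*sin(y)/4


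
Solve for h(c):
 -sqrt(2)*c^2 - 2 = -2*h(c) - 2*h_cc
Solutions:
 h(c) = C1*sin(c) + C2*cos(c) + sqrt(2)*c^2/2 - sqrt(2) + 1


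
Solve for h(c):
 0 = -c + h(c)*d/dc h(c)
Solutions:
 h(c) = -sqrt(C1 + c^2)
 h(c) = sqrt(C1 + c^2)


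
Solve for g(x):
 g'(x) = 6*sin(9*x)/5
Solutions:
 g(x) = C1 - 2*cos(9*x)/15


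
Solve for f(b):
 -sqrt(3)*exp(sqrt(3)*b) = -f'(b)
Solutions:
 f(b) = C1 + exp(sqrt(3)*b)


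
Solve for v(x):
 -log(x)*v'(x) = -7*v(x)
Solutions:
 v(x) = C1*exp(7*li(x))


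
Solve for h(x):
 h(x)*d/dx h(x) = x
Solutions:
 h(x) = -sqrt(C1 + x^2)
 h(x) = sqrt(C1 + x^2)


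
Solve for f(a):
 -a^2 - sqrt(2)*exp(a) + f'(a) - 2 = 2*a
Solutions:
 f(a) = C1 + a^3/3 + a^2 + 2*a + sqrt(2)*exp(a)


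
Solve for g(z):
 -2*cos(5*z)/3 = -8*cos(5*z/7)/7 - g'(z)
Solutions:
 g(z) = C1 - 8*sin(5*z/7)/5 + 2*sin(5*z)/15


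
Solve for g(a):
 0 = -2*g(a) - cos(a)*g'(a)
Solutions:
 g(a) = C1*(sin(a) - 1)/(sin(a) + 1)


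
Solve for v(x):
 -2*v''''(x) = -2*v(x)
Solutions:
 v(x) = C1*exp(-x) + C2*exp(x) + C3*sin(x) + C4*cos(x)


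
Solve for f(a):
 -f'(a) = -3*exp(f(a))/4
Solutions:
 f(a) = log(-1/(C1 + 3*a)) + 2*log(2)


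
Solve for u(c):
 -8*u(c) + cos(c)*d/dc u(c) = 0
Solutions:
 u(c) = C1*(sin(c)^4 + 4*sin(c)^3 + 6*sin(c)^2 + 4*sin(c) + 1)/(sin(c)^4 - 4*sin(c)^3 + 6*sin(c)^2 - 4*sin(c) + 1)


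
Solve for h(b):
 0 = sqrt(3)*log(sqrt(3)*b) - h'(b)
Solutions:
 h(b) = C1 + sqrt(3)*b*log(b) - sqrt(3)*b + sqrt(3)*b*log(3)/2


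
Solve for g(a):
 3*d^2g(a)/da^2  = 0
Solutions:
 g(a) = C1 + C2*a


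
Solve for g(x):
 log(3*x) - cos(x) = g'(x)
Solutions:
 g(x) = C1 + x*log(x) - x + x*log(3) - sin(x)


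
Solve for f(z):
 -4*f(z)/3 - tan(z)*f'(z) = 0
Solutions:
 f(z) = C1/sin(z)^(4/3)


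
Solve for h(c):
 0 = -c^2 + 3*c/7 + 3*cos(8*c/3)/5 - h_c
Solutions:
 h(c) = C1 - c^3/3 + 3*c^2/14 + 9*sin(8*c/3)/40


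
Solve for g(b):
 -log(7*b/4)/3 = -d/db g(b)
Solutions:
 g(b) = C1 + b*log(b)/3 - 2*b*log(2)/3 - b/3 + b*log(7)/3


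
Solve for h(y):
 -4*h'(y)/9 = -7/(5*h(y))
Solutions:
 h(y) = -sqrt(C1 + 630*y)/10
 h(y) = sqrt(C1 + 630*y)/10


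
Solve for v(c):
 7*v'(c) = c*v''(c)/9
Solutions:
 v(c) = C1 + C2*c^64


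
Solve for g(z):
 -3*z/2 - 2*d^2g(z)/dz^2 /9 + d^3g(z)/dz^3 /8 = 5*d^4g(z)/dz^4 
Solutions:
 g(z) = C1 + C2*z - 9*z^3/8 - 243*z^2/128 + (C3*sin(sqrt(2551)*z/240) + C4*cos(sqrt(2551)*z/240))*exp(z/80)


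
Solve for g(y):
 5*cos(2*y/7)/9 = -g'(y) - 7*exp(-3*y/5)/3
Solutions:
 g(y) = C1 - 35*sin(2*y/7)/18 + 35*exp(-3*y/5)/9


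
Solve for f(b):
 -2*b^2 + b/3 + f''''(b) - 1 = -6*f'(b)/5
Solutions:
 f(b) = C1 + C4*exp(-5^(2/3)*6^(1/3)*b/5) + 5*b^3/9 - 5*b^2/36 + 5*b/6 + (C2*sin(2^(1/3)*3^(5/6)*5^(2/3)*b/10) + C3*cos(2^(1/3)*3^(5/6)*5^(2/3)*b/10))*exp(5^(2/3)*6^(1/3)*b/10)


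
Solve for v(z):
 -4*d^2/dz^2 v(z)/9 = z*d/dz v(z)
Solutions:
 v(z) = C1 + C2*erf(3*sqrt(2)*z/4)


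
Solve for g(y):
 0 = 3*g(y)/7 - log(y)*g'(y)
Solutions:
 g(y) = C1*exp(3*li(y)/7)


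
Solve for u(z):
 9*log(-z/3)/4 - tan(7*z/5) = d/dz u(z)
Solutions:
 u(z) = C1 + 9*z*log(-z)/4 - 9*z*log(3)/4 - 9*z/4 + 5*log(cos(7*z/5))/7


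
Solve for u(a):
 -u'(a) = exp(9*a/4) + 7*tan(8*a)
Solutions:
 u(a) = C1 - 4*exp(9*a/4)/9 + 7*log(cos(8*a))/8


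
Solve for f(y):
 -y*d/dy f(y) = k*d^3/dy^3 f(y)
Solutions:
 f(y) = C1 + Integral(C2*airyai(y*(-1/k)^(1/3)) + C3*airybi(y*(-1/k)^(1/3)), y)


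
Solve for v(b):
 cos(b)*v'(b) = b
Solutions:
 v(b) = C1 + Integral(b/cos(b), b)


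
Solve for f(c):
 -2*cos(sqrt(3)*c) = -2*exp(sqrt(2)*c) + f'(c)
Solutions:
 f(c) = C1 + sqrt(2)*exp(sqrt(2)*c) - 2*sqrt(3)*sin(sqrt(3)*c)/3


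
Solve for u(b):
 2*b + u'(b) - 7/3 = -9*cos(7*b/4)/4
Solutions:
 u(b) = C1 - b^2 + 7*b/3 - 9*sin(7*b/4)/7


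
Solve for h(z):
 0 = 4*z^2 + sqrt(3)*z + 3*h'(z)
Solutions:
 h(z) = C1 - 4*z^3/9 - sqrt(3)*z^2/6


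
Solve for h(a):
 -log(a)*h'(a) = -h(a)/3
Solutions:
 h(a) = C1*exp(li(a)/3)


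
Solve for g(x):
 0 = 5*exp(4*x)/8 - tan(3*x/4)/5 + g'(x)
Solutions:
 g(x) = C1 - 5*exp(4*x)/32 - 4*log(cos(3*x/4))/15


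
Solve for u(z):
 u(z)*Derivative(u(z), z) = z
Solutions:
 u(z) = -sqrt(C1 + z^2)
 u(z) = sqrt(C1 + z^2)


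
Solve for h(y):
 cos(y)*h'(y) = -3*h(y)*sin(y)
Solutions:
 h(y) = C1*cos(y)^3


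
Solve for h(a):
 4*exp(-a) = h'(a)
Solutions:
 h(a) = C1 - 4*exp(-a)


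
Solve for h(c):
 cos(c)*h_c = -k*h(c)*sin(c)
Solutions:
 h(c) = C1*exp(k*log(cos(c)))


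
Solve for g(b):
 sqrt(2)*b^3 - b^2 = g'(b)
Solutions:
 g(b) = C1 + sqrt(2)*b^4/4 - b^3/3


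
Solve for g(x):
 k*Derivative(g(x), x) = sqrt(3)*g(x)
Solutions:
 g(x) = C1*exp(sqrt(3)*x/k)


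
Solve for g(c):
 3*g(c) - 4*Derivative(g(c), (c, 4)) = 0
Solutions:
 g(c) = C1*exp(-sqrt(2)*3^(1/4)*c/2) + C2*exp(sqrt(2)*3^(1/4)*c/2) + C3*sin(sqrt(2)*3^(1/4)*c/2) + C4*cos(sqrt(2)*3^(1/4)*c/2)


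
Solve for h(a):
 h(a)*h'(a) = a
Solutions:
 h(a) = -sqrt(C1 + a^2)
 h(a) = sqrt(C1 + a^2)


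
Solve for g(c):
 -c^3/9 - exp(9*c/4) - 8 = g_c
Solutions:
 g(c) = C1 - c^4/36 - 8*c - 4*exp(9*c/4)/9


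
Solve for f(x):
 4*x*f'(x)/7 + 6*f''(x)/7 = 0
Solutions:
 f(x) = C1 + C2*erf(sqrt(3)*x/3)


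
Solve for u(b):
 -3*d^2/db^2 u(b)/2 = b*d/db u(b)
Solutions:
 u(b) = C1 + C2*erf(sqrt(3)*b/3)


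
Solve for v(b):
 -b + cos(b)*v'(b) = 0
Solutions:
 v(b) = C1 + Integral(b/cos(b), b)


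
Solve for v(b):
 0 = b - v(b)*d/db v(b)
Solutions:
 v(b) = -sqrt(C1 + b^2)
 v(b) = sqrt(C1 + b^2)


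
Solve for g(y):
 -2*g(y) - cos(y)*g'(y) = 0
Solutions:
 g(y) = C1*(sin(y) - 1)/(sin(y) + 1)


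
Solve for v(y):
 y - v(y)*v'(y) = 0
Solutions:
 v(y) = -sqrt(C1 + y^2)
 v(y) = sqrt(C1 + y^2)


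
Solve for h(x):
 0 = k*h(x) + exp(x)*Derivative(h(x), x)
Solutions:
 h(x) = C1*exp(k*exp(-x))


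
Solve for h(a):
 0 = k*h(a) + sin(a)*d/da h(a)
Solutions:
 h(a) = C1*exp(k*(-log(cos(a) - 1) + log(cos(a) + 1))/2)


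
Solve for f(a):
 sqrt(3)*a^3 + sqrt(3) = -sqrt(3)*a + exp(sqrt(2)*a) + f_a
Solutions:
 f(a) = C1 + sqrt(3)*a^4/4 + sqrt(3)*a^2/2 + sqrt(3)*a - sqrt(2)*exp(sqrt(2)*a)/2


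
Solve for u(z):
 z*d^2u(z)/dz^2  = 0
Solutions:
 u(z) = C1 + C2*z


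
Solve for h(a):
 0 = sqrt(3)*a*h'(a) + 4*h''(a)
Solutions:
 h(a) = C1 + C2*erf(sqrt(2)*3^(1/4)*a/4)


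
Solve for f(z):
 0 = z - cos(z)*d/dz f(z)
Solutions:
 f(z) = C1 + Integral(z/cos(z), z)


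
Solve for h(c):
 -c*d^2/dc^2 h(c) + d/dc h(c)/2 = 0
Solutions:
 h(c) = C1 + C2*c^(3/2)


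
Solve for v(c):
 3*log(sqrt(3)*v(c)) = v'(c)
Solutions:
 -2*Integral(1/(2*log(_y) + log(3)), (_y, v(c)))/3 = C1 - c


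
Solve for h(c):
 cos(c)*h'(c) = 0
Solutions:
 h(c) = C1


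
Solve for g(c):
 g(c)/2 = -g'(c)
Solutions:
 g(c) = C1*exp(-c/2)


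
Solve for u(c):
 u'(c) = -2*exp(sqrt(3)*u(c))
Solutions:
 u(c) = sqrt(3)*(2*log(1/(C1 + 2*c)) - log(3))/6


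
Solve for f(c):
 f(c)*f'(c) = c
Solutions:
 f(c) = -sqrt(C1 + c^2)
 f(c) = sqrt(C1 + c^2)


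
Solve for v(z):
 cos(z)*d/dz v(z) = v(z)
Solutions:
 v(z) = C1*sqrt(sin(z) + 1)/sqrt(sin(z) - 1)


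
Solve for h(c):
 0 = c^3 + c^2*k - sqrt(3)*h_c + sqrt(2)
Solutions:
 h(c) = C1 + sqrt(3)*c^4/12 + sqrt(3)*c^3*k/9 + sqrt(6)*c/3


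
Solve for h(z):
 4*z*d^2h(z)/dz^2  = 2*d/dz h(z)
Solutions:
 h(z) = C1 + C2*z^(3/2)


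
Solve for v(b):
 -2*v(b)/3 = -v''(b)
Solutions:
 v(b) = C1*exp(-sqrt(6)*b/3) + C2*exp(sqrt(6)*b/3)


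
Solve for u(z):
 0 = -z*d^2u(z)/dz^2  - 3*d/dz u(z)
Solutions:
 u(z) = C1 + C2/z^2


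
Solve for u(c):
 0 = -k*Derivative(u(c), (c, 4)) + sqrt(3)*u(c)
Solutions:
 u(c) = C1*exp(-3^(1/8)*c*(1/k)^(1/4)) + C2*exp(3^(1/8)*c*(1/k)^(1/4)) + C3*exp(-3^(1/8)*I*c*(1/k)^(1/4)) + C4*exp(3^(1/8)*I*c*(1/k)^(1/4))


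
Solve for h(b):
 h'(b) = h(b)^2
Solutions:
 h(b) = -1/(C1 + b)


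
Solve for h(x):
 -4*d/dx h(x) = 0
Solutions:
 h(x) = C1


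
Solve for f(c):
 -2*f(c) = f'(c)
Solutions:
 f(c) = C1*exp(-2*c)


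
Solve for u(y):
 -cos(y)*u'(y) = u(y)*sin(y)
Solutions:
 u(y) = C1*cos(y)


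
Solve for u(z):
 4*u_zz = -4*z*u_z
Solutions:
 u(z) = C1 + C2*erf(sqrt(2)*z/2)


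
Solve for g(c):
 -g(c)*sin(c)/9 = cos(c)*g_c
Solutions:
 g(c) = C1*cos(c)^(1/9)


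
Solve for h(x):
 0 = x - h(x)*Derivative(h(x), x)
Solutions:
 h(x) = -sqrt(C1 + x^2)
 h(x) = sqrt(C1 + x^2)


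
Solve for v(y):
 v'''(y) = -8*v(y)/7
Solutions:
 v(y) = C3*exp(-2*7^(2/3)*y/7) + (C1*sin(sqrt(3)*7^(2/3)*y/7) + C2*cos(sqrt(3)*7^(2/3)*y/7))*exp(7^(2/3)*y/7)


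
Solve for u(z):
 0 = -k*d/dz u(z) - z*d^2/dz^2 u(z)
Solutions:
 u(z) = C1 + z^(1 - re(k))*(C2*sin(log(z)*Abs(im(k))) + C3*cos(log(z)*im(k)))


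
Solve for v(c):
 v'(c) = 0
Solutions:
 v(c) = C1


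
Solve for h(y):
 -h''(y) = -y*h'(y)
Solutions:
 h(y) = C1 + C2*erfi(sqrt(2)*y/2)


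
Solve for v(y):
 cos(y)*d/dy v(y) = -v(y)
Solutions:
 v(y) = C1*sqrt(sin(y) - 1)/sqrt(sin(y) + 1)


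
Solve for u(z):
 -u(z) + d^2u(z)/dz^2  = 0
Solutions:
 u(z) = C1*exp(-z) + C2*exp(z)


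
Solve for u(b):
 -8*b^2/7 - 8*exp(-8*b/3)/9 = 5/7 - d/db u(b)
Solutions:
 u(b) = C1 + 8*b^3/21 + 5*b/7 - exp(-8*b/3)/3


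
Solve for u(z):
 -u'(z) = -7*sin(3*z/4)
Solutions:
 u(z) = C1 - 28*cos(3*z/4)/3


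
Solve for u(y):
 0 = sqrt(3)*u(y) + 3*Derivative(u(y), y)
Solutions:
 u(y) = C1*exp(-sqrt(3)*y/3)


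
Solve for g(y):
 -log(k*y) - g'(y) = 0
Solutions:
 g(y) = C1 - y*log(k*y) + y
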